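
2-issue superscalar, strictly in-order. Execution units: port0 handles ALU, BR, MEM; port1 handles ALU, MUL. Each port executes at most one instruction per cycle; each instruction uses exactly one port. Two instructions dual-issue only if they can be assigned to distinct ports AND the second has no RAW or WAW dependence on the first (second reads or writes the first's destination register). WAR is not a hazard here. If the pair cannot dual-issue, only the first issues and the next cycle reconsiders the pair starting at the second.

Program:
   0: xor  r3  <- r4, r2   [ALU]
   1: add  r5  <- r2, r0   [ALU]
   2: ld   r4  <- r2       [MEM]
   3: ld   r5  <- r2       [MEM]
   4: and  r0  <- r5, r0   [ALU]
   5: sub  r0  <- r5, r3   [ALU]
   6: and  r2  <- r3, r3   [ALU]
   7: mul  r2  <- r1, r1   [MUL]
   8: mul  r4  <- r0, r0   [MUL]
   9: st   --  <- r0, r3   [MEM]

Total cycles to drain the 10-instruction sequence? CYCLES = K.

#0 head=0: xor.ALU;add.ALU i0&i1 pair
#1 head=2: ld.MEM i2 no-port MEM/MEM
#2 head=3: ld.MEM i3 RAW r5
#3 head=4: and.ALU i4 WAW r0
#4 head=5: sub.ALU;and.ALU i5&i6 pair
#5 head=7: mul.MUL i7 no-port MUL/MUL
#6 head=8: mul.MUL;st.MEM i8&i9 pair

CYCLES = 7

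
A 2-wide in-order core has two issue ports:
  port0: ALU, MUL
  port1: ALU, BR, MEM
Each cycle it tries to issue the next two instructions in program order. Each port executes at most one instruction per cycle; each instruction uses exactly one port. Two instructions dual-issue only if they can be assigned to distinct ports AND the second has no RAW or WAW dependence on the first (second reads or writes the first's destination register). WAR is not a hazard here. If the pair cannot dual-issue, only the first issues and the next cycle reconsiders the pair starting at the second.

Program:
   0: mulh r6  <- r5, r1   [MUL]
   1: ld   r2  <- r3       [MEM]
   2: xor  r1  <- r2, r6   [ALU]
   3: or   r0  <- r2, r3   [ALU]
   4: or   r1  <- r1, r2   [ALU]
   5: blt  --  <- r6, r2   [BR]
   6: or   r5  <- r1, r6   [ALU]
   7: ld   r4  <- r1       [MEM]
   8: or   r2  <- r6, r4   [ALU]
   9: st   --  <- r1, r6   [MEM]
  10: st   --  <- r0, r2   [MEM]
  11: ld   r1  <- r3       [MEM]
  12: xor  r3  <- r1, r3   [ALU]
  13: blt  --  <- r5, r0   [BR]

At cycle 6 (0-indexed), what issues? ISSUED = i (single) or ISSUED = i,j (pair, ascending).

[0] i0+i1  mulh/ld  -- pair
[1] i2+i3  xor/or  -- pair
[2] i4+i5  or/blt  -- pair
[3] i6+i7  or/ld  -- pair
[4] i8+i9  or/st  -- pair
[5] i10  st  -- no-port MEM/MEM
[6] i11  ld  -- RAW r1
[7] i12+i13  xor/blt  -- pair

ISSUED = 11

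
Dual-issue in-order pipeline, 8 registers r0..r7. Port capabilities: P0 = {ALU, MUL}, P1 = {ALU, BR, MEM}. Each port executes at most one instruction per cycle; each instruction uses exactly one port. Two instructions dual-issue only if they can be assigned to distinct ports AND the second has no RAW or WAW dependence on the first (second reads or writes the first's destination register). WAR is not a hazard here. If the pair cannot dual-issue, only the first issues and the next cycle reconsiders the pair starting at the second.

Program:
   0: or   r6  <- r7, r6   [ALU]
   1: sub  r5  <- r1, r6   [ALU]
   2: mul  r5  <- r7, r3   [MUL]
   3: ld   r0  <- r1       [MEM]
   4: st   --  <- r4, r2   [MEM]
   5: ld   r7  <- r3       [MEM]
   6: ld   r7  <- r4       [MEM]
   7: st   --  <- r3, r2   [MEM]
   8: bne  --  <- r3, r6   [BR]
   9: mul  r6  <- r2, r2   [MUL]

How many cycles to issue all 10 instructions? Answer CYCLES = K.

#0 head=0: or i0 RAW r6
#1 head=1: sub i1 WAW r5
#2 head=2: mul;ld i2+i3 pair
#3 head=4: st i4 no-port MEM/MEM
#4 head=5: ld i5 no-port MEM/MEM
#5 head=6: ld i6 no-port MEM/MEM
#6 head=7: st i7 no-port MEM/BR
#7 head=8: bne;mul i8+i9 pair

CYCLES = 8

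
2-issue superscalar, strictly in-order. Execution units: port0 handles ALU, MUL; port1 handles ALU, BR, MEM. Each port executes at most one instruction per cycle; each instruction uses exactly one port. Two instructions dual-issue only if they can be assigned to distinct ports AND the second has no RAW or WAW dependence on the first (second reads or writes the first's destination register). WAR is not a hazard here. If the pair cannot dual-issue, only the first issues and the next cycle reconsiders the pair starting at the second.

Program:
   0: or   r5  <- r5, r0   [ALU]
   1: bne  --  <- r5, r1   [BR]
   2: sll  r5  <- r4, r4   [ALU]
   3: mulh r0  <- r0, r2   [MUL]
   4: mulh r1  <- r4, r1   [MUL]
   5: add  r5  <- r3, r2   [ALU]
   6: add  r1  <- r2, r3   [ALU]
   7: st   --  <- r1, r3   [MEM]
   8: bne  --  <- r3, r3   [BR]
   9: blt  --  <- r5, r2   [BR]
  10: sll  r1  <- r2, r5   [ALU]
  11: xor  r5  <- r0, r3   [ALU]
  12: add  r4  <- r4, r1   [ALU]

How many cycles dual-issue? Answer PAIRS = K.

#0 head=0: or.ALU i0 RAW r5
#1 head=1: bne.BR+sll.ALU i1,i2 2-wide
#2 head=3: mulh.MUL i3 no-port MUL/MUL
#3 head=4: mulh.MUL+add.ALU i4,i5 2-wide
#4 head=6: add.ALU i6 RAW r1
#5 head=7: st.MEM i7 no-port MEM/BR
#6 head=8: bne.BR i8 no-port BR/BR
#7 head=9: blt.BR+sll.ALU i9,i10 2-wide
#8 head=11: xor.ALU+add.ALU i11,i12 2-wide

PAIRS = 4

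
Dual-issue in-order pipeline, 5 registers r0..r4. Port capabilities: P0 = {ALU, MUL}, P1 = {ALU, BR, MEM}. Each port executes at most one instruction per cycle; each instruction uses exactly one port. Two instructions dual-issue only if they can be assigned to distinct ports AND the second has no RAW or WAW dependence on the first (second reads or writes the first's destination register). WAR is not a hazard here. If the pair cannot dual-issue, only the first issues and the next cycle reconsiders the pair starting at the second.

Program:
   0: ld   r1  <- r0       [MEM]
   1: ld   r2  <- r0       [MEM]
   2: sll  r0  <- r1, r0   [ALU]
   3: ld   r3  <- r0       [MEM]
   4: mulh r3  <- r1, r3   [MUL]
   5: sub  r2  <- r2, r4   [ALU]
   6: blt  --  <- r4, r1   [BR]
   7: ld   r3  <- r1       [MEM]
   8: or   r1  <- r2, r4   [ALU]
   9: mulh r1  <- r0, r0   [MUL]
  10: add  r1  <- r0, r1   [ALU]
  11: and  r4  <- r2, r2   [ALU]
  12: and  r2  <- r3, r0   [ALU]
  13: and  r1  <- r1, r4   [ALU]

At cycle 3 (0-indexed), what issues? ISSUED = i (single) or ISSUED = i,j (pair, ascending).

ISSUED = 4,5

t=0 i0:ld ; no-port MEM/MEM
t=1 i1+i2:ld sll ; 2-wide
t=2 i3:ld ; RAW+WAW r3
t=3 i4+i5:mulh sub ; 2-wide
t=4 i6:blt ; no-port BR/MEM
t=5 i7+i8:ld or ; 2-wide
t=6 i9:mulh ; RAW+WAW r1
t=7 i10+i11:add and ; 2-wide
t=8 i12+i13:and and ; 2-wide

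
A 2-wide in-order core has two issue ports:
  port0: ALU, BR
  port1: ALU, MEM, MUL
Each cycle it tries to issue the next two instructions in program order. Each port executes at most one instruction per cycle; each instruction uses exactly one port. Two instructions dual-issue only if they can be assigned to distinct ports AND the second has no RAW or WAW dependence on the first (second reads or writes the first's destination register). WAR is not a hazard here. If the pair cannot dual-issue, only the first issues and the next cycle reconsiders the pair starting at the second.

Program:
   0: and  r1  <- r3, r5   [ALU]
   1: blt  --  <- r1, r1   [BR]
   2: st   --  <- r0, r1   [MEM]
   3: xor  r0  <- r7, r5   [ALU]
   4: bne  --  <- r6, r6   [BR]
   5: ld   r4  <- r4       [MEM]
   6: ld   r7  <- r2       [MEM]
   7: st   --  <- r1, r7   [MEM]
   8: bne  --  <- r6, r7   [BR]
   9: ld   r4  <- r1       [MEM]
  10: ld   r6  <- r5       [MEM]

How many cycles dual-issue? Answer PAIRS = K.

c0: i0 and.ALU  RAW r1
c1: i1,i2 blt.BR+st.MEM  pair
c2: i3,i4 xor.ALU+bne.BR  pair
c3: i5 ld.MEM  no-port MEM/MEM
c4: i6 ld.MEM  no-port MEM/MEM
c5: i7,i8 st.MEM+bne.BR  pair
c6: i9 ld.MEM  no-port MEM/MEM
c7: i10 ld.MEM  tail

PAIRS = 3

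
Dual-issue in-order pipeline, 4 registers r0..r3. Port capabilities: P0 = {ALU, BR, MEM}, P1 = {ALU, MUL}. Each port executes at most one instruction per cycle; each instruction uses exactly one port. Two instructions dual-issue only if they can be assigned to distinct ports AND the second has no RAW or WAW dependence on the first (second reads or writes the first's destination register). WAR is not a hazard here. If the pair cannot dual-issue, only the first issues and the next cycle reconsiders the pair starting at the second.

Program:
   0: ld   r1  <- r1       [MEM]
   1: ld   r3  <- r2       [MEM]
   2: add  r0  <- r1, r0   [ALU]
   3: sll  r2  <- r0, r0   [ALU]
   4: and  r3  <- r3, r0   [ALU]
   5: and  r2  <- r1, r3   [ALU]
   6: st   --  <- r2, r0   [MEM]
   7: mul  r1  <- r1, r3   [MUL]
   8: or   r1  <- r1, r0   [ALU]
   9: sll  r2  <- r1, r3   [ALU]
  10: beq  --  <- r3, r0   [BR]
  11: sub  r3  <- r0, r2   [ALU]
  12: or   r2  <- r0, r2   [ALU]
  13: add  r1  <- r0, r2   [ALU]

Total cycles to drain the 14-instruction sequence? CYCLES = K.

CYCLES = 9

c0: i0 ld  no-port MEM/MEM
c1: i1,i2 ld add  pair
c2: i3,i4 sll and  pair
c3: i5 and  RAW r2
c4: i6,i7 st mul  pair
c5: i8 or  RAW r1
c6: i9,i10 sll beq  pair
c7: i11,i12 sub or  pair
c8: i13 add  tail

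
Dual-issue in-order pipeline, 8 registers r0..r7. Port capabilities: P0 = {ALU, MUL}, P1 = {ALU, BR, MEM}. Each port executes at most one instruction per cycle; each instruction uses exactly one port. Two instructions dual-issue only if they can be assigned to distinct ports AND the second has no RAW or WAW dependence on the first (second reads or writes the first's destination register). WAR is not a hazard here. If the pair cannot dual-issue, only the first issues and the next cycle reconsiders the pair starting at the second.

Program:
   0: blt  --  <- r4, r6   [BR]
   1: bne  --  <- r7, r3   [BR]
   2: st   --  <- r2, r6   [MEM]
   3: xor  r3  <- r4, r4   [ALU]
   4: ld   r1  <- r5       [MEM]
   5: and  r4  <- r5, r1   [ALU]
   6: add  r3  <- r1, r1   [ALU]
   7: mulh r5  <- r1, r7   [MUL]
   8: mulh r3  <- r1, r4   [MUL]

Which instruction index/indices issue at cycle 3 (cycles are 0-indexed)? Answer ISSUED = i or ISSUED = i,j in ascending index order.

t=0 i0:blt.BR ; no-port BR/BR
t=1 i1:bne.BR ; no-port BR/MEM
t=2 i2/i3:st.MEM/xor.ALU ; dual
t=3 i4:ld.MEM ; RAW r1
t=4 i5/i6:and.ALU/add.ALU ; dual
t=5 i7:mulh.MUL ; no-port MUL/MUL
t=6 i8:mulh.MUL ; tail

ISSUED = 4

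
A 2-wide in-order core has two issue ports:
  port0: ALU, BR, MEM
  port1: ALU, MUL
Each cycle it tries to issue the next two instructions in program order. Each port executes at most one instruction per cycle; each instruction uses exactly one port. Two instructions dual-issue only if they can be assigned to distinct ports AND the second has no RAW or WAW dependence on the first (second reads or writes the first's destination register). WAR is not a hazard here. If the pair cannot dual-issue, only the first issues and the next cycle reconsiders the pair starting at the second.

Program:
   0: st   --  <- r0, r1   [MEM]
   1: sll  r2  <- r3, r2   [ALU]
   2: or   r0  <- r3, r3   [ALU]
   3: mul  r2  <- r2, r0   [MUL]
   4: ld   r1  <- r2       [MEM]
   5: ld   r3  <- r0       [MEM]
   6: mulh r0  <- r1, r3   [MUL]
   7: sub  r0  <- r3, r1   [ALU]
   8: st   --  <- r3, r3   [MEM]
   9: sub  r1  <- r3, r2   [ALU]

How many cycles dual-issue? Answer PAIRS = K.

#0 head=0: st+sll i0,i1 2-wide
#1 head=2: or i2 RAW r0
#2 head=3: mul i3 RAW r2
#3 head=4: ld i4 no-port MEM/MEM
#4 head=5: ld i5 RAW r3
#5 head=6: mulh i6 WAW r0
#6 head=7: sub+st i7,i8 2-wide
#7 head=9: sub i9 tail

PAIRS = 2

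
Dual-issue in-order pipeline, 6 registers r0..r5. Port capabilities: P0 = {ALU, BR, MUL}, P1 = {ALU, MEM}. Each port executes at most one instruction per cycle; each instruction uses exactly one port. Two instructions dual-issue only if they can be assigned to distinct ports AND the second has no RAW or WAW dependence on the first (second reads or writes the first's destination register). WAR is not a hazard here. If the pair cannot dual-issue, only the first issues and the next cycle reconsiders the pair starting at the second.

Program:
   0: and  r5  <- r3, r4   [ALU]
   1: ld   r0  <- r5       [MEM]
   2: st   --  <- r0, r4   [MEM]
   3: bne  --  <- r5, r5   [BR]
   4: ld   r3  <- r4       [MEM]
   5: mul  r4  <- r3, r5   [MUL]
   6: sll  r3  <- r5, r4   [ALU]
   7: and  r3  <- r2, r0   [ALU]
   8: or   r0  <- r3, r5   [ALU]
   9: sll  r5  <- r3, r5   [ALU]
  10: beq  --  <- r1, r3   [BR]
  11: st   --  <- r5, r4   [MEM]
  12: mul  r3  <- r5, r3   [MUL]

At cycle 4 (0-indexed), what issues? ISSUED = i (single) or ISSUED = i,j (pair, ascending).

c0: i0 and  RAW r5
c1: i1 ld  no-port MEM/MEM
c2: i2+i3 st bne  2-wide
c3: i4 ld  RAW r3
c4: i5 mul  RAW r4
c5: i6 sll  WAW r3
c6: i7 and  RAW r3
c7: i8+i9 or sll  2-wide
c8: i10+i11 beq st  2-wide
c9: i12 mul  tail

ISSUED = 5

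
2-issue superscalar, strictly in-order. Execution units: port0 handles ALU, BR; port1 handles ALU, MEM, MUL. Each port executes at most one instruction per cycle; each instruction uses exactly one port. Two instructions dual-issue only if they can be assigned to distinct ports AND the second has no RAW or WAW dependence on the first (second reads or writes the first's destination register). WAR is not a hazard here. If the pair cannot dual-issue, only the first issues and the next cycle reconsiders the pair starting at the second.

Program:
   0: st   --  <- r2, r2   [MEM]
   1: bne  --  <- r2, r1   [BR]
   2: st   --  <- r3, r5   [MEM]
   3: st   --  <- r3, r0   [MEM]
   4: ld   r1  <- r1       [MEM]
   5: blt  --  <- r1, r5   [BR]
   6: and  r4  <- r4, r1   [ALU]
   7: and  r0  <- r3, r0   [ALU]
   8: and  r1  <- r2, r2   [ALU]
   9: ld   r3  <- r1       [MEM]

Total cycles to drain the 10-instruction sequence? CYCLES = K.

  cy0 -> i0+i1 (st.MEM/bne.BR) dual
  cy1 -> i2 (st.MEM) no-port MEM/MEM
  cy2 -> i3 (st.MEM) no-port MEM/MEM
  cy3 -> i4 (ld.MEM) RAW r1
  cy4 -> i5+i6 (blt.BR/and.ALU) dual
  cy5 -> i7+i8 (and.ALU/and.ALU) dual
  cy6 -> i9 (ld.MEM) tail

CYCLES = 7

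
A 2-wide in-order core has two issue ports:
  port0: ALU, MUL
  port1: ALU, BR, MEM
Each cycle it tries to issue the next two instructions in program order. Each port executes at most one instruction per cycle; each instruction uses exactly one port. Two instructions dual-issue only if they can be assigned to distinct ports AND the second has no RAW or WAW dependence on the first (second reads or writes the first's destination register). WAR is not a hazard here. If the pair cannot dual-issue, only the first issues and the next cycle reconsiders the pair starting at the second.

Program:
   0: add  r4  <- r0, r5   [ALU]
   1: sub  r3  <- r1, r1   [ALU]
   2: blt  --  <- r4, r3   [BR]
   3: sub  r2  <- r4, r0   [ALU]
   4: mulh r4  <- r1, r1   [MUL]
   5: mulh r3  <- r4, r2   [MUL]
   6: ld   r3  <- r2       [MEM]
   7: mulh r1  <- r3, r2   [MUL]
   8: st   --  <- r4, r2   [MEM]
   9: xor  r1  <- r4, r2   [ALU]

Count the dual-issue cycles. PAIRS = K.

PAIRS = 3

[0] i0+i1  add.ALU/sub.ALU  -- 2-wide
[1] i2+i3  blt.BR/sub.ALU  -- 2-wide
[2] i4  mulh.MUL  -- no-port MUL/MUL
[3] i5  mulh.MUL  -- WAW r3
[4] i6  ld.MEM  -- RAW r3
[5] i7+i8  mulh.MUL/st.MEM  -- 2-wide
[6] i9  xor.ALU  -- tail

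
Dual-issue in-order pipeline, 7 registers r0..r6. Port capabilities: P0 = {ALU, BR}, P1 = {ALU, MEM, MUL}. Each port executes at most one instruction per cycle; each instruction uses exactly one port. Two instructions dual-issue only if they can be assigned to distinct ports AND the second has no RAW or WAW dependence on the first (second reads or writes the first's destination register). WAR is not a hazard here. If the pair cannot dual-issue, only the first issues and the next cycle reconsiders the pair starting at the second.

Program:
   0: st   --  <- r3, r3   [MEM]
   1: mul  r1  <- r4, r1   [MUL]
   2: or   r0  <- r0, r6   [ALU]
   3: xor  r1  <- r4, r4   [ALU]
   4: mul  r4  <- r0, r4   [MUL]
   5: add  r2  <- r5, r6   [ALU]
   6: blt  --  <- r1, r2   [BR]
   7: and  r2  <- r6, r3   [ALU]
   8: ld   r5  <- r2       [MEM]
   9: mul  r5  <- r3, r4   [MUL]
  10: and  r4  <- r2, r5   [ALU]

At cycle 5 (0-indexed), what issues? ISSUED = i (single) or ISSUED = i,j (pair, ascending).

  cy0 -> i0 (st) no-port MEM/MUL
  cy1 -> i1/i2 (mul+or) pair
  cy2 -> i3/i4 (xor+mul) pair
  cy3 -> i5 (add) RAW r2
  cy4 -> i6/i7 (blt+and) pair
  cy5 -> i8 (ld) no-port MEM/MUL
  cy6 -> i9 (mul) RAW r5
  cy7 -> i10 (and) tail

ISSUED = 8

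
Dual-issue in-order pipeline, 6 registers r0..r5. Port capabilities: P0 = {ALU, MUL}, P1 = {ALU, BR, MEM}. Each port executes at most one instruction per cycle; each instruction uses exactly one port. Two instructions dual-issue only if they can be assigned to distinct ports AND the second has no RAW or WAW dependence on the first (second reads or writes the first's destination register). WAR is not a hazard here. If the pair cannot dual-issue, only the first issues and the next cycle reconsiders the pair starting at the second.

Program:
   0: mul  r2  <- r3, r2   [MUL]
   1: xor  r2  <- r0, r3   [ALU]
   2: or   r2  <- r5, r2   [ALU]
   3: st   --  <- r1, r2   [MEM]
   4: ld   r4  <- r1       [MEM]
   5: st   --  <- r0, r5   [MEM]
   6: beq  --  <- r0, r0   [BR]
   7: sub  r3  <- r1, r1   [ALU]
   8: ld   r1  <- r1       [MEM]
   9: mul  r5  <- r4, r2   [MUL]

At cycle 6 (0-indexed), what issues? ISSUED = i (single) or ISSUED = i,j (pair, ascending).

ISSUED = 6,7

  cy0 -> i0 (mul) WAW r2
  cy1 -> i1 (xor) RAW+WAW r2
  cy2 -> i2 (or) RAW r2
  cy3 -> i3 (st) no-port MEM/MEM
  cy4 -> i4 (ld) no-port MEM/MEM
  cy5 -> i5 (st) no-port MEM/BR
  cy6 -> i6/i7 (beq sub) dual
  cy7 -> i8/i9 (ld mul) dual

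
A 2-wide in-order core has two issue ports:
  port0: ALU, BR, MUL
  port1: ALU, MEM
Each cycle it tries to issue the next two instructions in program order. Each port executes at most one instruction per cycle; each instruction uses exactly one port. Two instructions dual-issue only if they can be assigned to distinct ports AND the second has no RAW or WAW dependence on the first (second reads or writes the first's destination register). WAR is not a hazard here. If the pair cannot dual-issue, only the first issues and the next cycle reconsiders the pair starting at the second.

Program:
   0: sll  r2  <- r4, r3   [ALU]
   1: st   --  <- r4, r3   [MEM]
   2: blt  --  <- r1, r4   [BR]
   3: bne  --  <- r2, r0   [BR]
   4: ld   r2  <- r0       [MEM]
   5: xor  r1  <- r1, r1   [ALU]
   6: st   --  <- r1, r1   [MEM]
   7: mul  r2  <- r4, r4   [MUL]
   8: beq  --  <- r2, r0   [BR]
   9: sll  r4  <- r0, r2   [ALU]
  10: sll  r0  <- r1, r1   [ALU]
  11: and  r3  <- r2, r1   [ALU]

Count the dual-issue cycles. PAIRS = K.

PAIRS = 5

0. sll.ALU/st.MEM @i0/i1  | pair
1. blt.BR @i2  | no-port BR/BR
2. bne.BR/ld.MEM @i3/i4  | pair
3. xor.ALU @i5  | RAW r1
4. st.MEM/mul.MUL @i6/i7  | pair
5. beq.BR/sll.ALU @i8/i9  | pair
6. sll.ALU/and.ALU @i10/i11  | pair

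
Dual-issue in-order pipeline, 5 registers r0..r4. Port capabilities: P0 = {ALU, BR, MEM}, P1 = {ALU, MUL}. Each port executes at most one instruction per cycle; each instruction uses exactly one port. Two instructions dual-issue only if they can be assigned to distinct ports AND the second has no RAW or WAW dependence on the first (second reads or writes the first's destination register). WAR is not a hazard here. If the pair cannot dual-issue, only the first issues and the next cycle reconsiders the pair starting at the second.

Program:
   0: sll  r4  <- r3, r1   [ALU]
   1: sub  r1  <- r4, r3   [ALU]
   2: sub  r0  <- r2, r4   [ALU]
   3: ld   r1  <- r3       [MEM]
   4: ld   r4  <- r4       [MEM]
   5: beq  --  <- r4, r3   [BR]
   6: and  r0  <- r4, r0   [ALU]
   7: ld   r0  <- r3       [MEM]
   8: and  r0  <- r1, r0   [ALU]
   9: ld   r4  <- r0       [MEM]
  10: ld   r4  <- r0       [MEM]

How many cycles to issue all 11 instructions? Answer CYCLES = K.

CYCLES = 9

t=0 i0:sll.ALU ; RAW r4
t=1 i1+i2:sub.ALU;sub.ALU ; pair
t=2 i3:ld.MEM ; no-port MEM/MEM
t=3 i4:ld.MEM ; no-port MEM/BR
t=4 i5+i6:beq.BR;and.ALU ; pair
t=5 i7:ld.MEM ; RAW+WAW r0
t=6 i8:and.ALU ; RAW r0
t=7 i9:ld.MEM ; no-port MEM/MEM
t=8 i10:ld.MEM ; tail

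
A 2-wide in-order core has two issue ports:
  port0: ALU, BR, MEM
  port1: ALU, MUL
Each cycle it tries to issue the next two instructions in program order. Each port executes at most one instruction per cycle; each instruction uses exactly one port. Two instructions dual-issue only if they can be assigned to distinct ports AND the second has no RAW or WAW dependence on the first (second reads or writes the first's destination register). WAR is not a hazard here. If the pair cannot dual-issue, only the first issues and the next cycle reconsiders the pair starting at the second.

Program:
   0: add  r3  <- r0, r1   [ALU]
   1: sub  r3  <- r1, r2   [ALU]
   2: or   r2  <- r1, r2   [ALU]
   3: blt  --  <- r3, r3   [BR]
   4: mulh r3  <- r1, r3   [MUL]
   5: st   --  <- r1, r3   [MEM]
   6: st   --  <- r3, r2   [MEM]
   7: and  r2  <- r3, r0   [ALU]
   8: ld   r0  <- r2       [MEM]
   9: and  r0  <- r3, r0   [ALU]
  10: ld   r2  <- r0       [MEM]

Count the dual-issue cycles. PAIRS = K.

PAIRS = 3

t=0 i0:add.ALU ; WAW r3
t=1 i1&i2:sub.ALU;or.ALU ; 2-wide
t=2 i3&i4:blt.BR;mulh.MUL ; 2-wide
t=3 i5:st.MEM ; no-port MEM/MEM
t=4 i6&i7:st.MEM;and.ALU ; 2-wide
t=5 i8:ld.MEM ; RAW+WAW r0
t=6 i9:and.ALU ; RAW r0
t=7 i10:ld.MEM ; tail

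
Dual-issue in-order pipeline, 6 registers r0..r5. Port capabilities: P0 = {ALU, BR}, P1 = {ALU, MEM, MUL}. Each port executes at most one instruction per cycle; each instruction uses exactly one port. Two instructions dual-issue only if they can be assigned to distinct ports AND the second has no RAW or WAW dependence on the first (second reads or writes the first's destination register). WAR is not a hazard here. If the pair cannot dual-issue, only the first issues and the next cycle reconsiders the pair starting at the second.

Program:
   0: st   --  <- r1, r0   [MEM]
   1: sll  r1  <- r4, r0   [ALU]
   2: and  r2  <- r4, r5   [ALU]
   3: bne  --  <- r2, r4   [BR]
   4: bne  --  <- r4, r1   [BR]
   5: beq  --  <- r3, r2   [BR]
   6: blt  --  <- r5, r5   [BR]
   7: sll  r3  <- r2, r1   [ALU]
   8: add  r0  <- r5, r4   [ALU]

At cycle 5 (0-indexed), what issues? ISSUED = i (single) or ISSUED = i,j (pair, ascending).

ISSUED = 6,7

c0: i0/i1 st.MEM+sll.ALU  2-wide
c1: i2 and.ALU  RAW r2
c2: i3 bne.BR  no-port BR/BR
c3: i4 bne.BR  no-port BR/BR
c4: i5 beq.BR  no-port BR/BR
c5: i6/i7 blt.BR+sll.ALU  2-wide
c6: i8 add.ALU  tail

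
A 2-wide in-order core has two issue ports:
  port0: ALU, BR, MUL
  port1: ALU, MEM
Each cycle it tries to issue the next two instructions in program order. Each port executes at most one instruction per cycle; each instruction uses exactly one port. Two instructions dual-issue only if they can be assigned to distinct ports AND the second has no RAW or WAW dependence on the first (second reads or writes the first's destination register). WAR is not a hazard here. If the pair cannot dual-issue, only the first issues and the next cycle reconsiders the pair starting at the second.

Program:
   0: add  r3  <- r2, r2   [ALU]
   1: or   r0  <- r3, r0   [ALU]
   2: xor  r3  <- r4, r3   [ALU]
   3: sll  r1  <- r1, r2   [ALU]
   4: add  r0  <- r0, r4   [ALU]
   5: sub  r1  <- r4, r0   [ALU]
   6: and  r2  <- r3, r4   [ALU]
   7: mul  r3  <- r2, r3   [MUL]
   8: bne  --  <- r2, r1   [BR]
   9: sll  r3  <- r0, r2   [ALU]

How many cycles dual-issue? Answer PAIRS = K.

PAIRS = 4

  cy0 -> i0 (add) RAW r3
  cy1 -> i1,i2 (or;xor) pair
  cy2 -> i3,i4 (sll;add) pair
  cy3 -> i5,i6 (sub;and) pair
  cy4 -> i7 (mul) no-port MUL/BR
  cy5 -> i8,i9 (bne;sll) pair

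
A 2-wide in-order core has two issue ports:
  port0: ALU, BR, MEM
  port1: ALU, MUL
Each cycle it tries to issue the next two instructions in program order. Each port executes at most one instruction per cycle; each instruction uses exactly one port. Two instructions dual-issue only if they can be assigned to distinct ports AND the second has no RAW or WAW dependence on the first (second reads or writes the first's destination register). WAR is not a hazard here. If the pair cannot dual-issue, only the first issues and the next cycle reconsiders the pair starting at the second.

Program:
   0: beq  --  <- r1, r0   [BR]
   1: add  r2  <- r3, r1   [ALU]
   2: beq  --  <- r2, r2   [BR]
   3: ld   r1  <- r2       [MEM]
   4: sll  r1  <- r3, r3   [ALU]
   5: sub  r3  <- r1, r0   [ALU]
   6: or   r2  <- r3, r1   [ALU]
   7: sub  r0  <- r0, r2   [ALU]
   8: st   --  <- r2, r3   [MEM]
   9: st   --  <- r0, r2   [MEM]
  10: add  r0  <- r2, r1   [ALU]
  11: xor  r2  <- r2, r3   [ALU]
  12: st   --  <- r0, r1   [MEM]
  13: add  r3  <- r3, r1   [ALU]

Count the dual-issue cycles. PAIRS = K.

c0: i0/i1 beq+add  pair
c1: i2 beq  no-port BR/MEM
c2: i3 ld  WAW r1
c3: i4 sll  RAW r1
c4: i5 sub  RAW r3
c5: i6 or  RAW r2
c6: i7/i8 sub+st  pair
c7: i9/i10 st+add  pair
c8: i11/i12 xor+st  pair
c9: i13 add  tail

PAIRS = 4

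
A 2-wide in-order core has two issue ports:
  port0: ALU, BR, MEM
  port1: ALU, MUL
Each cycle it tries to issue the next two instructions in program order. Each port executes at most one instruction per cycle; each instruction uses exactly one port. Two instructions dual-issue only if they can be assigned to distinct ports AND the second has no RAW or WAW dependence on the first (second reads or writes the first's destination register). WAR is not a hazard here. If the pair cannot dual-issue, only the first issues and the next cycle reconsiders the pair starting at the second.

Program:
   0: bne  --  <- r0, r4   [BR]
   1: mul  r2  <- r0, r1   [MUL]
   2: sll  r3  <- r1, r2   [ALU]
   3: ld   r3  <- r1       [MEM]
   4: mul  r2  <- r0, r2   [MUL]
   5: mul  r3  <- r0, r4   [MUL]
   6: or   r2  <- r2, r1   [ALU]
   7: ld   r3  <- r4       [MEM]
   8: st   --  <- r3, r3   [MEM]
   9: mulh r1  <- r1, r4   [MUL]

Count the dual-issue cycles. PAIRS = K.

PAIRS = 4

c0: i0&i1 bne/mul  2-wide
c1: i2 sll  WAW r3
c2: i3&i4 ld/mul  2-wide
c3: i5&i6 mul/or  2-wide
c4: i7 ld  no-port MEM/MEM
c5: i8&i9 st/mulh  2-wide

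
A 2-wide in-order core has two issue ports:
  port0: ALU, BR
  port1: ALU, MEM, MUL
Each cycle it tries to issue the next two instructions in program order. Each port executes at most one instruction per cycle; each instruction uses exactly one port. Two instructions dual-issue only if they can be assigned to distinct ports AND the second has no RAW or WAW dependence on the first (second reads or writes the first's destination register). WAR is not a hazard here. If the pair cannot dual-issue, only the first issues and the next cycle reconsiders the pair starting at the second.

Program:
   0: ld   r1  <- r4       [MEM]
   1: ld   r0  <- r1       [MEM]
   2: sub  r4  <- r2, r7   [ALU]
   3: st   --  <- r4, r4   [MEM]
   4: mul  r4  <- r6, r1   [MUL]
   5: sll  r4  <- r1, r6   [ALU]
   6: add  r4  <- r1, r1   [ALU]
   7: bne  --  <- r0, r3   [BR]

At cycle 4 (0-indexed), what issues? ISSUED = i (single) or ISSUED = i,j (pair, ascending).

#0 head=0: ld.MEM i0 no-port MEM/MEM
#1 head=1: ld.MEM sub.ALU i1,i2 2-wide
#2 head=3: st.MEM i3 no-port MEM/MUL
#3 head=4: mul.MUL i4 WAW r4
#4 head=5: sll.ALU i5 WAW r4
#5 head=6: add.ALU bne.BR i6,i7 2-wide

ISSUED = 5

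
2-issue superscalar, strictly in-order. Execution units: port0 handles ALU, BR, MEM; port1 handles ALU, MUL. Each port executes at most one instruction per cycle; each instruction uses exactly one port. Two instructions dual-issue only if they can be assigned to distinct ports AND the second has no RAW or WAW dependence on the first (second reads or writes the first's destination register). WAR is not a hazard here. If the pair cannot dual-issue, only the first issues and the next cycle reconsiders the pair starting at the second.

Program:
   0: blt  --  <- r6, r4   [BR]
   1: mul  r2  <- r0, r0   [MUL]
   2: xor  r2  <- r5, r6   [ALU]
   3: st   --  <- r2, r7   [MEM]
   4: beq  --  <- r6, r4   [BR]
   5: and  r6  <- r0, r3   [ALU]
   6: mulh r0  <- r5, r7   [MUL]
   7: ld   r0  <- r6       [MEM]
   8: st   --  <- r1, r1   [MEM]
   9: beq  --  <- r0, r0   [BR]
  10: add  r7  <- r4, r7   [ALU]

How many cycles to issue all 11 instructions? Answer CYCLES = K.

CYCLES = 8

[0] i0+i1  blt mul  -- 2-wide
[1] i2  xor  -- RAW r2
[2] i3  st  -- no-port MEM/BR
[3] i4+i5  beq and  -- 2-wide
[4] i6  mulh  -- WAW r0
[5] i7  ld  -- no-port MEM/MEM
[6] i8  st  -- no-port MEM/BR
[7] i9+i10  beq add  -- 2-wide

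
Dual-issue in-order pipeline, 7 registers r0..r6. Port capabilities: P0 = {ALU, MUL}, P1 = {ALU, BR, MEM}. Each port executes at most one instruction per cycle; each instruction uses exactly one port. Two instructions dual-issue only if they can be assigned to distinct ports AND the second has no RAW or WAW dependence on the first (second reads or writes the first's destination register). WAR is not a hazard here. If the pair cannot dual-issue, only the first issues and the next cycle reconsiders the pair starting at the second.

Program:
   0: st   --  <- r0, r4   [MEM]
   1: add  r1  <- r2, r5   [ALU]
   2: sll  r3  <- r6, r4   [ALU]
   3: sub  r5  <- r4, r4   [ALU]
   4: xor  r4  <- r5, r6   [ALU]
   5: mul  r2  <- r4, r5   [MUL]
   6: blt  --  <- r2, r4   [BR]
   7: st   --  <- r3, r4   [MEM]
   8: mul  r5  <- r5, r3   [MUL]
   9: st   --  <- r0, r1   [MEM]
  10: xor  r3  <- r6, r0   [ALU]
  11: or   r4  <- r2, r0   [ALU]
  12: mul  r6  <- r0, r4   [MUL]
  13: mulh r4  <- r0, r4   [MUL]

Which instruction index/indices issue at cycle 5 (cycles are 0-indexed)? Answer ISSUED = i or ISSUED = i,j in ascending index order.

[0] i0&i1  st.MEM;add.ALU  -- pair
[1] i2&i3  sll.ALU;sub.ALU  -- pair
[2] i4  xor.ALU  -- RAW r4
[3] i5  mul.MUL  -- RAW r2
[4] i6  blt.BR  -- no-port BR/MEM
[5] i7&i8  st.MEM;mul.MUL  -- pair
[6] i9&i10  st.MEM;xor.ALU  -- pair
[7] i11  or.ALU  -- RAW r4
[8] i12  mul.MUL  -- no-port MUL/MUL
[9] i13  mulh.MUL  -- tail

ISSUED = 7,8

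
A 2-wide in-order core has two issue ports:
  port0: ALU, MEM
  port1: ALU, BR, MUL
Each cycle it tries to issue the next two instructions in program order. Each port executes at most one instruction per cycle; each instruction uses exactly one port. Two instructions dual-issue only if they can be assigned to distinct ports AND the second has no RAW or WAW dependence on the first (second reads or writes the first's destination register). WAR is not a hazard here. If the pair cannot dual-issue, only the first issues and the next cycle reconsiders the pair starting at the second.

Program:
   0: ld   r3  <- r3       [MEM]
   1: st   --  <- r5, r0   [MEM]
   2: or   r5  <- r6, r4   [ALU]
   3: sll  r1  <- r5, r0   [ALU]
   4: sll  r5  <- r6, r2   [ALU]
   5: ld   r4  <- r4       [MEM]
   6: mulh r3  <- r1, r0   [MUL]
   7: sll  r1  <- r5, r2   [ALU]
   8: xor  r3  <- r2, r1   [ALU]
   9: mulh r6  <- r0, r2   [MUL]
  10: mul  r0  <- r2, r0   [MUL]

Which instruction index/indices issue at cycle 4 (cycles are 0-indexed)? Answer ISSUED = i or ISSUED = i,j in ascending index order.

ISSUED = 7

  cy0 -> i0 (ld.MEM) no-port MEM/MEM
  cy1 -> i1&i2 (st.MEM/or.ALU) pair
  cy2 -> i3&i4 (sll.ALU/sll.ALU) pair
  cy3 -> i5&i6 (ld.MEM/mulh.MUL) pair
  cy4 -> i7 (sll.ALU) RAW r1
  cy5 -> i8&i9 (xor.ALU/mulh.MUL) pair
  cy6 -> i10 (mul.MUL) tail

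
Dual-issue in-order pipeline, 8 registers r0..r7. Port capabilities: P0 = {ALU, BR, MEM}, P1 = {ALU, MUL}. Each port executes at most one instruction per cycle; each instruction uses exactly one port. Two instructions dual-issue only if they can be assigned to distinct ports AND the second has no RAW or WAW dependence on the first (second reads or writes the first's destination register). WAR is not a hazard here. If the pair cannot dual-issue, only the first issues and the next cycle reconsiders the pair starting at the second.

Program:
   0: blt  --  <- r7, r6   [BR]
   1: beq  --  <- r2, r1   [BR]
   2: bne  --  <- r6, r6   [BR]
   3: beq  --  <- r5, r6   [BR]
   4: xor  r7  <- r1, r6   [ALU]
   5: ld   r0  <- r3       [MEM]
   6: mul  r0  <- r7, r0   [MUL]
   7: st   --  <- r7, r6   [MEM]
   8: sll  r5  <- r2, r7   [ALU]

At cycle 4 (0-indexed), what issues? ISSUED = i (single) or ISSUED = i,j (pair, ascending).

ISSUED = 5

t=0 i0:blt ; no-port BR/BR
t=1 i1:beq ; no-port BR/BR
t=2 i2:bne ; no-port BR/BR
t=3 i3,i4:beq;xor ; 2-wide
t=4 i5:ld ; RAW+WAW r0
t=5 i6,i7:mul;st ; 2-wide
t=6 i8:sll ; tail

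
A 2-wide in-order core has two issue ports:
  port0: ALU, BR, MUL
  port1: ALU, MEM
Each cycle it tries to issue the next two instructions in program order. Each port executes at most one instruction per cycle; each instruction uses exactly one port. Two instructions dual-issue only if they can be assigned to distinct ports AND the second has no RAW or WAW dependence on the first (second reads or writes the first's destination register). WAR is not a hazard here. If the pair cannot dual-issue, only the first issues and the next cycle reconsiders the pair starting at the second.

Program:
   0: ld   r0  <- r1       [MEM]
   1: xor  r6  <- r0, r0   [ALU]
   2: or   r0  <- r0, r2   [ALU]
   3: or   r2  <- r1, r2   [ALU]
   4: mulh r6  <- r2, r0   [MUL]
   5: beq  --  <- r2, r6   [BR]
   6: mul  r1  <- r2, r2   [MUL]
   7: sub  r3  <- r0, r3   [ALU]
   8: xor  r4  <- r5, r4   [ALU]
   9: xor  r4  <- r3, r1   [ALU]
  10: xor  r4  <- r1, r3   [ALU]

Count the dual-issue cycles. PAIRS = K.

PAIRS = 2

t=0 i0:ld.MEM ; RAW r0
t=1 i1,i2:xor.ALU/or.ALU ; dual
t=2 i3:or.ALU ; RAW r2
t=3 i4:mulh.MUL ; no-port MUL/BR
t=4 i5:beq.BR ; no-port BR/MUL
t=5 i6,i7:mul.MUL/sub.ALU ; dual
t=6 i8:xor.ALU ; WAW r4
t=7 i9:xor.ALU ; WAW r4
t=8 i10:xor.ALU ; tail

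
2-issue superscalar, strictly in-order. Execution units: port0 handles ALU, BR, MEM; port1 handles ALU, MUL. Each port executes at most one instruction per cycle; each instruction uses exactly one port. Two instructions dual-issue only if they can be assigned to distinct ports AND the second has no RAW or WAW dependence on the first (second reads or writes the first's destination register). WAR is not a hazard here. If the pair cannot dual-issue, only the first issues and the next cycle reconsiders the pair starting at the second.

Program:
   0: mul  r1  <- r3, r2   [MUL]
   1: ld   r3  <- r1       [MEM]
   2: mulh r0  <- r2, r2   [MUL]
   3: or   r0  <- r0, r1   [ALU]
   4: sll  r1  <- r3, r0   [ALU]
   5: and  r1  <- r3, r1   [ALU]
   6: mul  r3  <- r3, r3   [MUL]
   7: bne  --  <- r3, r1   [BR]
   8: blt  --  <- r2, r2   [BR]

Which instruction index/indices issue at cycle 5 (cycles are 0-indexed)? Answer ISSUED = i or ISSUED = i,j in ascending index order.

0. mul.MUL @i0  | RAW r1
1. ld.MEM+mulh.MUL @i1/i2  | pair
2. or.ALU @i3  | RAW r0
3. sll.ALU @i4  | RAW+WAW r1
4. and.ALU+mul.MUL @i5/i6  | pair
5. bne.BR @i7  | no-port BR/BR
6. blt.BR @i8  | tail

ISSUED = 7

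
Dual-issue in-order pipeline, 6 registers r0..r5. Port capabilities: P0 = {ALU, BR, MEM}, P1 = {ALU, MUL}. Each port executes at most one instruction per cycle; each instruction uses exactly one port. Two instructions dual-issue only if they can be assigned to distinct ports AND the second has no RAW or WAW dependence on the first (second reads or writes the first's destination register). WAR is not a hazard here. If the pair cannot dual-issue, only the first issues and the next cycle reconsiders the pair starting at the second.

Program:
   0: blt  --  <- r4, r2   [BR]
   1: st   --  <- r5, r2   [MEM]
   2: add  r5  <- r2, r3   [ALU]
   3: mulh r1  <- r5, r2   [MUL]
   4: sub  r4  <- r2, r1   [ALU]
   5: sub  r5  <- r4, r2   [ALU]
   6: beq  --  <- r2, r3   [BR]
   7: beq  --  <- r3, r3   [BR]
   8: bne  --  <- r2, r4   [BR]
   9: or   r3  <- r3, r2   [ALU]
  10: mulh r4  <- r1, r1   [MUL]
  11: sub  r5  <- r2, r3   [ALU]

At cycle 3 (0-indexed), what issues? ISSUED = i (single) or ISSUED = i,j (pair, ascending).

  cy0 -> i0 (blt.BR) no-port BR/MEM
  cy1 -> i1,i2 (st.MEM;add.ALU) 2-wide
  cy2 -> i3 (mulh.MUL) RAW r1
  cy3 -> i4 (sub.ALU) RAW r4
  cy4 -> i5,i6 (sub.ALU;beq.BR) 2-wide
  cy5 -> i7 (beq.BR) no-port BR/BR
  cy6 -> i8,i9 (bne.BR;or.ALU) 2-wide
  cy7 -> i10,i11 (mulh.MUL;sub.ALU) 2-wide

ISSUED = 4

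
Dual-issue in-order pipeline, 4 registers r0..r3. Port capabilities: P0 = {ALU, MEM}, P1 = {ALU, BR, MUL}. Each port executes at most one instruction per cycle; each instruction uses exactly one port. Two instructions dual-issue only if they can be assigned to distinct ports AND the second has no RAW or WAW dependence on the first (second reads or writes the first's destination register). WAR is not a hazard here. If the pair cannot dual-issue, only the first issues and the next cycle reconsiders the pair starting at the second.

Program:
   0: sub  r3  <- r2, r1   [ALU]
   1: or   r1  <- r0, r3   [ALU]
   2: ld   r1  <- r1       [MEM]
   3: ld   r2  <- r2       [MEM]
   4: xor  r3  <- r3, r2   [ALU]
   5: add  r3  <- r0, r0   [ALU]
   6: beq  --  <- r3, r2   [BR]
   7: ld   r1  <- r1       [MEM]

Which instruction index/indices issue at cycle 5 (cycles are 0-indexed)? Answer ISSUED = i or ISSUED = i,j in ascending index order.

ISSUED = 5

t=0 i0:sub.ALU ; RAW r3
t=1 i1:or.ALU ; RAW+WAW r1
t=2 i2:ld.MEM ; no-port MEM/MEM
t=3 i3:ld.MEM ; RAW r2
t=4 i4:xor.ALU ; WAW r3
t=5 i5:add.ALU ; RAW r3
t=6 i6/i7:beq.BR+ld.MEM ; 2-wide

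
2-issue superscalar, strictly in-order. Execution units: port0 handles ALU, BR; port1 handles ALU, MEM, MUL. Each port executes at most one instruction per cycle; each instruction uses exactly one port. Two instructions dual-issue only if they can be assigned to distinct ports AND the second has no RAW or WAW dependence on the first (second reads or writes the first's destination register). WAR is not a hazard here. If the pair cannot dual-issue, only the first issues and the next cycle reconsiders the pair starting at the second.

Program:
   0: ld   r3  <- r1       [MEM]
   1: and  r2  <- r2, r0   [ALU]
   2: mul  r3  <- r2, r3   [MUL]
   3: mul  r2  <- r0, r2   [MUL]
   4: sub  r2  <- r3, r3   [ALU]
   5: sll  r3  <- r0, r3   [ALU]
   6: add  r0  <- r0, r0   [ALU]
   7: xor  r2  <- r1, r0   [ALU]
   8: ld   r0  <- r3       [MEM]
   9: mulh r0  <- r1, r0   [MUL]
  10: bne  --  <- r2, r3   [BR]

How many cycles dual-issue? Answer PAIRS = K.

c0: i0&i1 ld.MEM and.ALU  pair
c1: i2 mul.MUL  no-port MUL/MUL
c2: i3 mul.MUL  WAW r2
c3: i4&i5 sub.ALU sll.ALU  pair
c4: i6 add.ALU  RAW r0
c5: i7&i8 xor.ALU ld.MEM  pair
c6: i9&i10 mulh.MUL bne.BR  pair

PAIRS = 4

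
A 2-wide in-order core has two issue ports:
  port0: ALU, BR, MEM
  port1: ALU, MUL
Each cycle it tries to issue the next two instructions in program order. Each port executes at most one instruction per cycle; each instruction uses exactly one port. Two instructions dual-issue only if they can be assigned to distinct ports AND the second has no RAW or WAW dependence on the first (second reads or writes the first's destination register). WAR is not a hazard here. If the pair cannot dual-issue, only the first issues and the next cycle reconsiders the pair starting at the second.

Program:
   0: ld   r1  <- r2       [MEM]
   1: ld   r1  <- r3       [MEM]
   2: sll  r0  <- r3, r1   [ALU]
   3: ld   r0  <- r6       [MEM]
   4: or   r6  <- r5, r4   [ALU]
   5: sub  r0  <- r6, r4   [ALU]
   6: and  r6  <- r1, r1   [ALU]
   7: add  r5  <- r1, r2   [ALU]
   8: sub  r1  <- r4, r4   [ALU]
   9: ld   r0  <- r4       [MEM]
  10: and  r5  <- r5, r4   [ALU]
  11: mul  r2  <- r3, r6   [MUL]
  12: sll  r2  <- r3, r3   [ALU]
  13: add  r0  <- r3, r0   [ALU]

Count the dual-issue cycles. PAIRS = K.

PAIRS = 5

  cy0 -> i0 (ld) no-port MEM/MEM
  cy1 -> i1 (ld) RAW r1
  cy2 -> i2 (sll) WAW r0
  cy3 -> i3&i4 (ld+or) dual
  cy4 -> i5&i6 (sub+and) dual
  cy5 -> i7&i8 (add+sub) dual
  cy6 -> i9&i10 (ld+and) dual
  cy7 -> i11 (mul) WAW r2
  cy8 -> i12&i13 (sll+add) dual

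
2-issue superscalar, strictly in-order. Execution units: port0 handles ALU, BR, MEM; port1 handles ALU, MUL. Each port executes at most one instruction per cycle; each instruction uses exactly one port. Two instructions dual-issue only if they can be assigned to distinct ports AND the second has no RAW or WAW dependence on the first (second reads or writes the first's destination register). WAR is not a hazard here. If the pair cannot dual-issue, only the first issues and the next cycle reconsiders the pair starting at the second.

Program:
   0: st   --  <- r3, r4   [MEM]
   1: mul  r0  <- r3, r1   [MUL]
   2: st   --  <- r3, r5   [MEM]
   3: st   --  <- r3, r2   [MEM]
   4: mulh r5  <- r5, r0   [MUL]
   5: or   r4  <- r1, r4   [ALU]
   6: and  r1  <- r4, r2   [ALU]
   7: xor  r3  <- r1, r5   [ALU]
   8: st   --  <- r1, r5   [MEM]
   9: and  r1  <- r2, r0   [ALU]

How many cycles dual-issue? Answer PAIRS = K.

#0 head=0: st.MEM+mul.MUL i0&i1 pair
#1 head=2: st.MEM i2 no-port MEM/MEM
#2 head=3: st.MEM+mulh.MUL i3&i4 pair
#3 head=5: or.ALU i5 RAW r4
#4 head=6: and.ALU i6 RAW r1
#5 head=7: xor.ALU+st.MEM i7&i8 pair
#6 head=9: and.ALU i9 tail

PAIRS = 3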